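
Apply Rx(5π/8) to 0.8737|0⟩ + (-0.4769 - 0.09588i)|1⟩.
(0.4057 + 0.3965i)|0⟩ + (-0.265 - 0.7797i)|1⟩

Rx(5π/8) = [[cos(θ/2), −i·sin(θ/2)], [−i·sin(θ/2), cos(θ/2)]]; θ = 5π/8, cos(θ/2) ≈ 0.55557, sin(θ/2) ≈ 0.83147.
With a = amp(|0⟩) = 0.8737 and b = amp(|1⟩) = (-0.4769 - 0.09588i):
new amp(|0⟩) = (0.55557)·a + (-0.83147i)·b = (0.4057 + 0.3965i)
new amp(|1⟩) = (-0.83147i)·a + (0.55557)·b = (-0.265 - 0.7797i)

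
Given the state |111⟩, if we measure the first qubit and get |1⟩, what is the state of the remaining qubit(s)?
|11⟩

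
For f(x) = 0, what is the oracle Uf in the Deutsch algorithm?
I ⊗ I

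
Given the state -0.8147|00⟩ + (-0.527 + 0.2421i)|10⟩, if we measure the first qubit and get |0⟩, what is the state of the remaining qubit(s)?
-|0⟩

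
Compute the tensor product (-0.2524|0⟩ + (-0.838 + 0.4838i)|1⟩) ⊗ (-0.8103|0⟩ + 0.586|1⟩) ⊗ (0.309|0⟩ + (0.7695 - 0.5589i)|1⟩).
0.0632|000⟩ + (0.1574 - 0.1143i)|001⟩ - 0.0457|010⟩ + (-0.1138 + 0.08266i)|011⟩ + (0.2098 - 0.1211i)|100⟩ + (0.3034 - 0.6812i)|101⟩ + (-0.1517 + 0.0876i)|110⟩ + (-0.2194 + 0.4926i)|111⟩

amp(|b₁b₂…⟩) = product of the factor amplitudes for bits b₁, b₂, …; only kets whose every factor amplitude is nonzero survive.
|000⟩: (-0.2524)(-0.8103)(0.309) = 0.0632
|001⟩: (-0.2524)(-0.8103)(0.7695 - 0.5589i) = (0.1574 - 0.1143i)
|010⟩: (-0.2524)(0.586)(0.309) = -0.0457
|011⟩: (-0.2524)(0.586)(0.7695 - 0.5589i) = (-0.1138 + 0.08266i)
|100⟩: (-0.838 + 0.4838i)(-0.8103)(0.309) = (0.2098 - 0.1211i)
|101⟩: (-0.838 + 0.4838i)(-0.8103)(0.7695 - 0.5589i) = (0.3034 - 0.6812i)
|110⟩: (-0.838 + 0.4838i)(0.586)(0.309) = (-0.1517 + 0.0876i)
|111⟩: (-0.838 + 0.4838i)(0.586)(0.7695 - 0.5589i) = (-0.2194 + 0.4926i)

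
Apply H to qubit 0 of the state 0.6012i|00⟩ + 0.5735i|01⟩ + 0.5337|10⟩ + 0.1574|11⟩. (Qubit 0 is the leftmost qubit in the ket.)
(0.3774 + 0.4251i)|00⟩ + (0.1113 + 0.4055i)|01⟩ + (-0.3774 + 0.4251i)|10⟩ + (-0.1113 + 0.4055i)|11⟩

H on qubit 0 mixes each pair of kets that differ only in qubit 0: amplitudes (a, b) of (|…0…⟩, |…1…⟩) become ((a + b)/√2, (a − b)/√2). Kets absent from the input have amplitude 0.
(|00⟩, |10⟩): (a, b) = (0.6012i, 0.5337) → ((0.3774 + 0.4251i), (-0.3774 + 0.4251i))
(|01⟩, |11⟩): (a, b) = (0.5735i, 0.1574) → ((0.1113 + 0.4055i), (-0.1113 + 0.4055i))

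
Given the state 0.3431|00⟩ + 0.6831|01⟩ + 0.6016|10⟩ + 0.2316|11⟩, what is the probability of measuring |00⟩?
0.1177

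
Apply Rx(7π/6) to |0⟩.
-0.2588|0⟩ - 0.9659i|1⟩

Rx(7π/6) = [[cos(θ/2), −i·sin(θ/2)], [−i·sin(θ/2), cos(θ/2)]]; θ = 7π/6, cos(θ/2) ≈ -0.258819, sin(θ/2) ≈ 0.965926.
With a = amp(|0⟩) = 1 and b = amp(|1⟩) = 0:
new amp(|0⟩) = (-0.258819)·a + (-0.965926i)·b = -0.2588
new amp(|1⟩) = (-0.965926i)·a + (-0.258819)·b = -0.9659i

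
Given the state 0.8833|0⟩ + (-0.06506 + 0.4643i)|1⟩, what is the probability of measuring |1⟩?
0.2198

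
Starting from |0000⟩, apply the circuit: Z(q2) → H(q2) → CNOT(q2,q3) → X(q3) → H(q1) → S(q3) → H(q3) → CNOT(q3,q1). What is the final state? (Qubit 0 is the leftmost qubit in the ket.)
(1/√8)i|0000⟩ - (1/√8)i|0001⟩ + 1/√8|0010⟩ + 1/√8|0011⟩ + (1/√8)i|0100⟩ - (1/√8)i|0101⟩ + 1/√8|0110⟩ + 1/√8|0111⟩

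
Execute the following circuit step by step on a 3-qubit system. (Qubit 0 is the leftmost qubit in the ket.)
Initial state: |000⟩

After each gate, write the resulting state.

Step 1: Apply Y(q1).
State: i|010⟩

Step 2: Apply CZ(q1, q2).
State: i|010⟩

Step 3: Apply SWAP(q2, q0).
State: i|010⟩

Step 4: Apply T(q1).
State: (-1/√2 + (1/√2)i)|010⟩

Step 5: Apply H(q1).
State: (-1/2 + (1/2)i)|000⟩ + (1/2 - (1/2)i)|010⟩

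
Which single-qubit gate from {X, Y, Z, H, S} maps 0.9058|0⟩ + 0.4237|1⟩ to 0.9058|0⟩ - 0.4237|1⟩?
Z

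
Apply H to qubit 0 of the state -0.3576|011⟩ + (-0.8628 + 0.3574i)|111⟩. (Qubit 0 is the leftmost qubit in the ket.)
(-0.863 + 0.2527i)|011⟩ + (0.3572 - 0.2527i)|111⟩

H on qubit 0 mixes each pair of kets that differ only in qubit 0: amplitudes (a, b) of (|…0…⟩, |…1…⟩) become ((a + b)/√2, (a − b)/√2). Kets absent from the input have amplitude 0.
(|011⟩, |111⟩): (a, b) = (-0.3576, (-0.8628 + 0.3574i)) → ((-0.863 + 0.2527i), (0.3572 - 0.2527i))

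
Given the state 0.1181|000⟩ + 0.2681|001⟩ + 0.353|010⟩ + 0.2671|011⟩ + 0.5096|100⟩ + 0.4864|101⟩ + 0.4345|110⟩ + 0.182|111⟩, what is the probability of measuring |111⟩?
0.03312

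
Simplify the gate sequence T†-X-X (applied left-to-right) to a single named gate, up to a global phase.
T†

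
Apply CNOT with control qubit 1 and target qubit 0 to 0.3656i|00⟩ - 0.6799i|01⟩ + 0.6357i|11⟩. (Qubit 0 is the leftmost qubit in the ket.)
0.3656i|00⟩ + 0.6357i|01⟩ - 0.6799i|11⟩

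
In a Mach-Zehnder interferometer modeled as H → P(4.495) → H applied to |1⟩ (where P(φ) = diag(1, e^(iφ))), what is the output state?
(0.6078 + 0.4882i)|0⟩ + (0.3922 - 0.4882i)|1⟩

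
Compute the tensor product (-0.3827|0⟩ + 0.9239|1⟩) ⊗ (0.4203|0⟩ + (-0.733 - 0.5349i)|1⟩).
-0.1608|00⟩ + (0.2805 + 0.2047i)|01⟩ + 0.3883|10⟩ + (-0.6772 - 0.4942i)|11⟩

amp(|b₁b₂…⟩) = product of the factor amplitudes for bits b₁, b₂, …; only kets whose every factor amplitude is nonzero survive.
|00⟩: (-0.3827)(0.4203) = -0.1608
|01⟩: (-0.3827)(-0.733 - 0.5349i) = (0.2805 + 0.2047i)
|10⟩: (0.9239)(0.4203) = 0.3883
|11⟩: (0.9239)(-0.733 - 0.5349i) = (-0.6772 - 0.4942i)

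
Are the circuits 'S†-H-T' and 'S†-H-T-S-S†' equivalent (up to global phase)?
Yes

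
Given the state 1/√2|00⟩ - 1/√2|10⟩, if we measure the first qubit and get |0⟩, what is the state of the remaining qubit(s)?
|0⟩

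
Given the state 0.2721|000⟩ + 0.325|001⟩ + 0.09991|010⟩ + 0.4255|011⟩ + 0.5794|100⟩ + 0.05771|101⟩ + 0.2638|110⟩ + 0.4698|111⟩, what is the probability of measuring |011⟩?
0.1811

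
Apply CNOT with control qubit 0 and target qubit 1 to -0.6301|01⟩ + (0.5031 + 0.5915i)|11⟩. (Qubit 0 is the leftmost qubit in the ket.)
-0.6301|01⟩ + (0.5031 + 0.5915i)|10⟩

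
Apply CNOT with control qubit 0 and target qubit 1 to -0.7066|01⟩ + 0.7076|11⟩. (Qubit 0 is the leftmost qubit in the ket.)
-0.7066|01⟩ + 0.7076|10⟩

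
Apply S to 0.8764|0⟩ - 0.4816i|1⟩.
0.8764|0⟩ + 0.4816|1⟩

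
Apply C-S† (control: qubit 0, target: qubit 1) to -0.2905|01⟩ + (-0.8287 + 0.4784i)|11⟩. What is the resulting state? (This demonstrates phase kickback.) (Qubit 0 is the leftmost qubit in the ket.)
-0.2905|01⟩ + (0.4784 + 0.8287i)|11⟩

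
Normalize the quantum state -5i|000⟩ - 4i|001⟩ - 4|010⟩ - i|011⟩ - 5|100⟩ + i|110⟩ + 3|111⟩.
-0.5185i|000⟩ - 0.4148i|001⟩ - 0.4148|010⟩ - 0.1037i|011⟩ - 0.5185|100⟩ + 0.1037i|110⟩ + 0.3111|111⟩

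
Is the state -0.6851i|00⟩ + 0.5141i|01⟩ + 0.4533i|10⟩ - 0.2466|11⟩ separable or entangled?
Entangled

Writing the state as a|00⟩ + b|01⟩ + c|10⟩ + d|11⟩, it is a product state iff ad − bc = 0.
Here (a, b, c, d) = (-0.6851i, 0.5141i, 0.4533i, -0.2466): ad − bc = (-0.6851i)(-0.2466) − (0.5141i)(0.4533i) = (0.233 + 0.1689i) ≠ 0, so the state is entangled.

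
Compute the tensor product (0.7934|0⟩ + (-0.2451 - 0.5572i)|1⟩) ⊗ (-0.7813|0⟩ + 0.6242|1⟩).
-0.6199|00⟩ + 0.4952|01⟩ + (0.1915 + 0.4353i)|10⟩ + (-0.153 - 0.3478i)|11⟩

amp(|b₁b₂…⟩) = product of the factor amplitudes for bits b₁, b₂, …; only kets whose every factor amplitude is nonzero survive.
|00⟩: (0.7934)(-0.7813) = -0.6199
|01⟩: (0.7934)(0.6242) = 0.4952
|10⟩: (-0.2451 - 0.5572i)(-0.7813) = (0.1915 + 0.4353i)
|11⟩: (-0.2451 - 0.5572i)(0.6242) = (-0.153 - 0.3478i)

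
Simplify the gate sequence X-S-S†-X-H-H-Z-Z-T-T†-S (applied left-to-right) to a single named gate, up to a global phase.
S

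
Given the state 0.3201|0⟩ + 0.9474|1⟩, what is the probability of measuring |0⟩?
0.1025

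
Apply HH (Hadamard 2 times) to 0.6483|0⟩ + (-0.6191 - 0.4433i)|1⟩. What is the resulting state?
0.6483|0⟩ + (-0.6191 - 0.4433i)|1⟩

H² = I, so an even number of Hadamards cancels: H^2 = I and the state is unchanged.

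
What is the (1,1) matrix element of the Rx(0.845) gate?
0.9121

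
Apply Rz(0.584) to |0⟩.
(0.9577 - 0.2879i)|0⟩

Rz(0.584) = [[e^(−iθ/2), 0], [0, e^(iθ/2)]] with e^(±iθ/2) = cos(θ/2) ± i·sin(θ/2); θ = 0.584, cos(θ/2) ≈ 0.95767, sin(θ/2) ≈ 0.287868.
With a = amp(|0⟩) = 1 and b = amp(|1⟩) = 0:
new amp(|0⟩) = (0.95767 - 0.287868i)·a = (0.9577 - 0.2879i)
new amp(|1⟩) = (0.95767 + 0.287868i)·b = 0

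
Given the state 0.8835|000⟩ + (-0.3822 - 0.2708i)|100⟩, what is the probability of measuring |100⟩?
0.2194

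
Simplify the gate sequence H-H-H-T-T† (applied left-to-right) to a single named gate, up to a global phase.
H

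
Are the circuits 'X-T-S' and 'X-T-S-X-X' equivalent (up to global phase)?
Yes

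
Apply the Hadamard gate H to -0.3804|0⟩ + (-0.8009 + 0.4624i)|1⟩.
(-0.8353 + 0.327i)|0⟩ + (0.2973 - 0.327i)|1⟩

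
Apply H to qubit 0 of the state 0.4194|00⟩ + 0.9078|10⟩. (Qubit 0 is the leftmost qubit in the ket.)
0.9385|00⟩ - 0.3454|10⟩

H on qubit 0 mixes each pair of kets that differ only in qubit 0: amplitudes (a, b) of (|…0…⟩, |…1…⟩) become ((a + b)/√2, (a − b)/√2). Kets absent from the input have amplitude 0.
(|00⟩, |10⟩): (a, b) = (0.4194, 0.9078) → (0.9385, -0.3454)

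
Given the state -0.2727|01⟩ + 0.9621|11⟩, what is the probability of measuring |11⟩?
0.9256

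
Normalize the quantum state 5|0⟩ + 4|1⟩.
0.7809|0⟩ + 0.6247|1⟩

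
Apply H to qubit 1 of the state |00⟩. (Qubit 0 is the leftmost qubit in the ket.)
1/√2|00⟩ + 1/√2|01⟩

H on qubit 1 mixes each pair of kets that differ only in qubit 1: amplitudes (a, b) of (|…0…⟩, |…1…⟩) become ((a + b)/√2, (a − b)/√2). Kets absent from the input have amplitude 0.
(|00⟩, |01⟩): (a, b) = (1, 0) → (1/√2, 1/√2)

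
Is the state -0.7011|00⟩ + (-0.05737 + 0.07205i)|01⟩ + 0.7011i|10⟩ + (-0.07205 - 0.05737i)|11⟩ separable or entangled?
Entangled

Writing the state as a|00⟩ + b|01⟩ + c|10⟩ + d|11⟩, it is a product state iff ad − bc = 0.
Here (a, b, c, d) = (-0.7011, (-0.05737 + 0.07205i), 0.7011i, (-0.07205 - 0.05737i)): ad − bc = (-0.7011)(-0.07205 - 0.05737i) − (-0.05737 + 0.07205i)(0.7011i) = (0.101 + 0.08044i) ≠ 0, so the state is entangled.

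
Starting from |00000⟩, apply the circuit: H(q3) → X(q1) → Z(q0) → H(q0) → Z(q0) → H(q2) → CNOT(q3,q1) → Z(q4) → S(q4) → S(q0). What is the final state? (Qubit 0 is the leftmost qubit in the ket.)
1/√8|00010⟩ + 1/√8|00110⟩ + 1/√8|01000⟩ + 1/√8|01100⟩ - (1/√8)i|10010⟩ - (1/√8)i|10110⟩ - (1/√8)i|11000⟩ - (1/√8)i|11100⟩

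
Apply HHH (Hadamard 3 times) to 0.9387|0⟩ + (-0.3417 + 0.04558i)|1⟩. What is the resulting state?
(0.4221 + 0.03223i)|0⟩ + (0.9054 - 0.03223i)|1⟩

H² = I, so H^3 = H: a single Hadamard. With (a, b) = (0.9387, (-0.3417 + 0.04558i)), H gives ((a + b)/√2, (a − b)/√2) = ((0.4221 + 0.03223i), (0.9054 - 0.03223i)).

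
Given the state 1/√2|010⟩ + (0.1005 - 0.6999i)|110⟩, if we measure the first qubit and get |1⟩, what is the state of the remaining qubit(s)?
(0.1421 - 0.9898i)|10⟩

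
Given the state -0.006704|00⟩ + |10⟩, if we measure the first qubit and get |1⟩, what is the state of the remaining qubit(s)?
|0⟩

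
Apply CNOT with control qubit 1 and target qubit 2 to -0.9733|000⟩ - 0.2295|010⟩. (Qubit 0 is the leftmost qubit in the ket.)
-0.9733|000⟩ - 0.2295|011⟩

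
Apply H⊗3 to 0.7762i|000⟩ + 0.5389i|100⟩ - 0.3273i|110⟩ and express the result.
0.3492i|000⟩ + 0.3492i|001⟩ + 0.5807i|010⟩ + 0.5807i|011⟩ + 0.1996i|100⟩ + 0.1996i|101⟩ - 0.03182i|110⟩ - 0.03182i|111⟩

H⊗3 gives amp(|y⟩) = (1/2√2) Σ_x (−1)^(x·y) amp(|x⟩), where x·y is the number of positions in which both x and y have a 1.
|000⟩: (0.7762i + 0.5389i - 0.3273i)/(2√2) = 0.3492i
|001⟩: (0.7762i + 0.5389i - 0.3273i)/(2√2) = 0.3492i
|010⟩: (0.7762i + 0.5389i + 0.3273i)/(2√2) = 0.5807i
|011⟩: (0.7762i + 0.5389i + 0.3273i)/(2√2) = 0.5807i
|100⟩: (0.7762i - 0.5389i + 0.3273i)/(2√2) = 0.1996i
|101⟩: (0.7762i - 0.5389i + 0.3273i)/(2√2) = 0.1996i
|110⟩: (0.7762i - 0.5389i - 0.3273i)/(2√2) = -0.03182i
|111⟩: (0.7762i - 0.5389i - 0.3273i)/(2√2) = -0.03182i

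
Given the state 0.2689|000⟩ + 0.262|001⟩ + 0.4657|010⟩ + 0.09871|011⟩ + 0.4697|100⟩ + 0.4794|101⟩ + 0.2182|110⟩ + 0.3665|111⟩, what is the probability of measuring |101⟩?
0.2298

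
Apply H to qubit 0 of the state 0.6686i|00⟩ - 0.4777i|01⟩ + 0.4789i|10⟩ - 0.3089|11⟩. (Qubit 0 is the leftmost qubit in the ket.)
0.8114i|00⟩ + (-0.2184 - 0.3378i)|01⟩ + 0.1341i|10⟩ + (0.2184 - 0.3378i)|11⟩

H on qubit 0 mixes each pair of kets that differ only in qubit 0: amplitudes (a, b) of (|…0…⟩, |…1…⟩) become ((a + b)/√2, (a − b)/√2). Kets absent from the input have amplitude 0.
(|00⟩, |10⟩): (a, b) = (0.6686i, 0.4789i) → (0.8114i, 0.1341i)
(|01⟩, |11⟩): (a, b) = (-0.4777i, -0.3089) → ((-0.2184 - 0.3378i), (0.2184 - 0.3378i))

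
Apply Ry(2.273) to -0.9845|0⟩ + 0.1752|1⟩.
-0.5732|0⟩ - 0.8194|1⟩

Ry(2.273) = [[cos(θ/2), −sin(θ/2)], [sin(θ/2), cos(θ/2)]]; θ = 2.273, cos(θ/2) ≈ 0.420772, sin(θ/2) ≈ 0.907166.
With a = amp(|0⟩) = -0.9845 and b = amp(|1⟩) = 0.1752:
new amp(|0⟩) = (0.420772)·a + (-0.907166)·b = -0.5732
new amp(|1⟩) = (0.907166)·a + (0.420772)·b = -0.8194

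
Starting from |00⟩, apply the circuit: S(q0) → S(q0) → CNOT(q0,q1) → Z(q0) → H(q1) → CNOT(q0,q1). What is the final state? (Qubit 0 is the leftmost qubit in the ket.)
1/√2|00⟩ + 1/√2|01⟩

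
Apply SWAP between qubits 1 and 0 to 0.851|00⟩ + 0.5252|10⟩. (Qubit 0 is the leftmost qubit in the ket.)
0.851|00⟩ + 0.5252|01⟩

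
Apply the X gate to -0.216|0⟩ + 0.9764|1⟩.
0.9764|0⟩ - 0.216|1⟩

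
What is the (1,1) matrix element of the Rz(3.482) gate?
(-0.1694 + 0.9856i)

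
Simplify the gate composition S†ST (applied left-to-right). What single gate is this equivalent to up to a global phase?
T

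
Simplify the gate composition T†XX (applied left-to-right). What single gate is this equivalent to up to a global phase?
T†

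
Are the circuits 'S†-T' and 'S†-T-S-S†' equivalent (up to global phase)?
Yes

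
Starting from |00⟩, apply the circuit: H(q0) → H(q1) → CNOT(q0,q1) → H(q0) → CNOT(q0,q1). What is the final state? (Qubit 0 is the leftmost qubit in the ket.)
1/√2|00⟩ + 1/√2|01⟩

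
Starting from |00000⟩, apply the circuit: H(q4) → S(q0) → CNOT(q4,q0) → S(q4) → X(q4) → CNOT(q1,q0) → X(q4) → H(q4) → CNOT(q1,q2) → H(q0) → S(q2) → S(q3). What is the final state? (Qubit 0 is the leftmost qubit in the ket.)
(1/√8 + (1/√8)i)|00000⟩ + (1/√8 - (1/√8)i)|00001⟩ + (1/√8 - (1/√8)i)|10000⟩ + (1/√8 + (1/√8)i)|10001⟩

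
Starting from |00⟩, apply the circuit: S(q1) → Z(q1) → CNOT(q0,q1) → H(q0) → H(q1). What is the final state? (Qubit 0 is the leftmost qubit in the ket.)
1/2|00⟩ + 1/2|01⟩ + 1/2|10⟩ + 1/2|11⟩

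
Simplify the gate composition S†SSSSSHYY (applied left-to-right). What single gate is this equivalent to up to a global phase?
H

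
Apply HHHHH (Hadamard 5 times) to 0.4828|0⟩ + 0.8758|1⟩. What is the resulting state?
0.9607|0⟩ - 0.2779|1⟩

H² = I, so H^5 = H: a single Hadamard. With (a, b) = (0.4828, 0.8758), H gives ((a + b)/√2, (a − b)/√2) = (0.9607, -0.2779).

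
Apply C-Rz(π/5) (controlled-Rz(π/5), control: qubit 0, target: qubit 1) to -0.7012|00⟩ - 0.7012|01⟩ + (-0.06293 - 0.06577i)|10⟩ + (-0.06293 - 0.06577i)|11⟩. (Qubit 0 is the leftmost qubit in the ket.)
-0.7012|00⟩ - 0.7012|01⟩ + (-0.08017 - 0.0431i)|10⟩ + (-0.03953 - 0.082i)|11⟩

C-Rz(π/5) leaves the control-|0⟩ kets |00⟩, |01⟩ unchanged and applies Rz(π/5) to qubit 1 on the control-|1⟩ pair (|10⟩, |11⟩).
Rz(π/5) = [[e^(−iθ/2), 0], [0, e^(iθ/2)]] with e^(±iθ/2) = cos(θ/2) ± i·sin(θ/2); θ = π/5, cos(θ/2) ≈ 0.951057, sin(θ/2) ≈ 0.309017.
With a = amp(|10⟩) = (-0.06293 - 0.06577i) and b = amp(|11⟩) = (-0.06293 - 0.06577i):
new amp(|10⟩) = (0.951057 - 0.309017i)·a = (-0.08017 - 0.0431i)
new amp(|11⟩) = (0.951057 + 0.309017i)·b = (-0.03953 - 0.082i)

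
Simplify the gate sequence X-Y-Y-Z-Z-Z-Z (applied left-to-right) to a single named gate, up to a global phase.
X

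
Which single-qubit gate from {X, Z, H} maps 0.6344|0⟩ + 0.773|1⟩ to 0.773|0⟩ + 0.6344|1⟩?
X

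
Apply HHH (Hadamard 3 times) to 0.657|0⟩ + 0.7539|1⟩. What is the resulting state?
0.9977|0⟩ - 0.06852|1⟩

H² = I, so H^3 = H: a single Hadamard. With (a, b) = (0.657, 0.7539), H gives ((a + b)/√2, (a − b)/√2) = (0.9977, -0.06852).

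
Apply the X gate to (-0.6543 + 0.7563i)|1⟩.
(-0.6543 + 0.7563i)|0⟩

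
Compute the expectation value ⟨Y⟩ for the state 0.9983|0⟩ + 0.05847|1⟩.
0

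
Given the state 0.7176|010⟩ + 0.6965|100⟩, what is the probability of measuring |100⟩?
0.4851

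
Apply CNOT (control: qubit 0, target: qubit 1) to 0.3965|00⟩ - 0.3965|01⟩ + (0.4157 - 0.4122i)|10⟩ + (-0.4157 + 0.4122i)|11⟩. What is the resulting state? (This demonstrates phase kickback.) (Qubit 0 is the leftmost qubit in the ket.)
0.3965|00⟩ - 0.3965|01⟩ + (-0.4157 + 0.4122i)|10⟩ + (0.4157 - 0.4122i)|11⟩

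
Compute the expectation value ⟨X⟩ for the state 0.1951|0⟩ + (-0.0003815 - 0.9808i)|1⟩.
-0.0001489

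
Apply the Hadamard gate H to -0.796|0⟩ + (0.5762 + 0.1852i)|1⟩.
(-0.1554 + 0.131i)|0⟩ + (-0.9703 - 0.131i)|1⟩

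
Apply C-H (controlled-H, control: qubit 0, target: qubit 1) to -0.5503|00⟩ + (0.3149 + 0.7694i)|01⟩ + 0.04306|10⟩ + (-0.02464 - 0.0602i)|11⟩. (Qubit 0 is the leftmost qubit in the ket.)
-0.5503|00⟩ + (0.3149 + 0.7694i)|01⟩ + (0.01302 - 0.04257i)|10⟩ + (0.04787 + 0.04257i)|11⟩

C-H leaves the control-|0⟩ kets |00⟩, |01⟩ unchanged and applies H to qubit 1 on the control-|1⟩ pair (|10⟩, |11⟩).
H = [[1/√2, 1/√2], [1/√2, -1/√2]].
With a = amp(|10⟩) = 0.04306 and b = amp(|11⟩) = (-0.02464 - 0.0602i):
new amp(|10⟩) = (1/√2)·a + (1/√2)·b = (0.01302 - 0.04257i)
new amp(|11⟩) = (1/√2)·a + (-1/√2)·b = (0.04787 + 0.04257i)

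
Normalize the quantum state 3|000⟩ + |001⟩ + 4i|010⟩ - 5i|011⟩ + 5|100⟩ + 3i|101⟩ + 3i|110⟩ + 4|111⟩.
0.286|000⟩ + 0.09535|001⟩ + 0.3814i|010⟩ - 0.4767i|011⟩ + 0.4767|100⟩ + 0.286i|101⟩ + 0.286i|110⟩ + 0.3814|111⟩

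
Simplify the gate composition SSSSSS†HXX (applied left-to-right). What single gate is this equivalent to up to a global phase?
H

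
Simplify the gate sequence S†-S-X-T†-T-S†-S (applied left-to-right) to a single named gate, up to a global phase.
X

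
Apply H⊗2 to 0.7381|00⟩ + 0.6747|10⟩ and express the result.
0.7064|00⟩ + 0.7064|01⟩ + 0.0317|10⟩ + 0.0317|11⟩

H⊗2 gives amp(|y⟩) = (1/2) Σ_x (−1)^(x·y) amp(|x⟩), where x·y is the number of positions in which both x and y have a 1.
|00⟩: (0.7381 + 0.6747)/2 = 0.7064
|01⟩: (0.7381 + 0.6747)/2 = 0.7064
|10⟩: (0.7381 - 0.6747)/2 = 0.0317
|11⟩: (0.7381 - 0.6747)/2 = 0.0317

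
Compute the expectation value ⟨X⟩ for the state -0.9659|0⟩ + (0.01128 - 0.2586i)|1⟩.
-0.02179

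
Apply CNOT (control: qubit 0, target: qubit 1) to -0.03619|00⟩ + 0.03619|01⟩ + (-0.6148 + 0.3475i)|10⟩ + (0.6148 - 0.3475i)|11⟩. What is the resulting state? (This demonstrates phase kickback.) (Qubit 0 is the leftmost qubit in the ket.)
-0.03619|00⟩ + 0.03619|01⟩ + (0.6148 - 0.3475i)|10⟩ + (-0.6148 + 0.3475i)|11⟩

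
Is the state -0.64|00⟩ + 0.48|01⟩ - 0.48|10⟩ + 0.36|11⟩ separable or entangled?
Separable

Writing the state as a|00⟩ + b|01⟩ + c|10⟩ + d|11⟩, it is a product state iff ad − bc = 0.
Here (a, b, c, d) = (-0.64, 0.48, -0.48, 0.36): ad − bc = (-0.64)(0.36) − (0.48)(-0.48) = 0, so the state is separable.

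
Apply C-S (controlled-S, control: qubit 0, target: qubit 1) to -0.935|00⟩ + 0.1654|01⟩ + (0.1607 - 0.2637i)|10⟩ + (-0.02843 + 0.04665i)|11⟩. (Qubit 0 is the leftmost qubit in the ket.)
-0.935|00⟩ + 0.1654|01⟩ + (0.1607 - 0.2637i)|10⟩ + (-0.04665 - 0.02843i)|11⟩

C-S leaves the control-|0⟩ kets |00⟩, |01⟩ unchanged and applies S to qubit 1 on the control-|1⟩ pair (|10⟩, |11⟩).
S = [[1, 0], [0, i]].
With a = amp(|10⟩) = (0.1607 - 0.2637i) and b = amp(|11⟩) = (-0.02843 + 0.04665i):
new amp(|10⟩) = (1)·a = (0.1607 - 0.2637i)
new amp(|11⟩) = (i)·b = (-0.04665 - 0.02843i)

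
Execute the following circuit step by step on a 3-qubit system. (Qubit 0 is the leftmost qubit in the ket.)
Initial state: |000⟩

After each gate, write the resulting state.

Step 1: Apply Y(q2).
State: i|001⟩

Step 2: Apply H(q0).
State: (1/√2)i|001⟩ + (1/√2)i|101⟩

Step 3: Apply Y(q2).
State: 1/√2|000⟩ + 1/√2|100⟩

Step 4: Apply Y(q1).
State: (1/√2)i|010⟩ + (1/√2)i|110⟩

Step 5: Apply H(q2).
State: (1/2)i|010⟩ + (1/2)i|011⟩ + (1/2)i|110⟩ + (1/2)i|111⟩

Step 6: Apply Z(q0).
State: (1/2)i|010⟩ + (1/2)i|011⟩ - (1/2)i|110⟩ - (1/2)i|111⟩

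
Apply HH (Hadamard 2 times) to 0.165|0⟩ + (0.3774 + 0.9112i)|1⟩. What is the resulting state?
0.165|0⟩ + (0.3774 + 0.9112i)|1⟩

H² = I, so an even number of Hadamards cancels: H^2 = I and the state is unchanged.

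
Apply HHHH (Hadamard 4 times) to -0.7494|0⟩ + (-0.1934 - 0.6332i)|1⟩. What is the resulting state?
-0.7494|0⟩ + (-0.1934 - 0.6332i)|1⟩

H² = I, so an even number of Hadamards cancels: H^4 = I and the state is unchanged.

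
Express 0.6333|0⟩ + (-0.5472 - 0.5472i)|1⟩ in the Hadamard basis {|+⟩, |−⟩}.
(0.06088 - 0.3869i)|+⟩ + (0.8347 + 0.3869i)|−⟩

With |ψ⟩ = α|0⟩ + β|1⟩, the Hadamard-basis coefficients are ⟨+|ψ⟩ = (α + β)/√2 and ⟨−|ψ⟩ = (α − β)/√2.
Here α = 0.6333, β = (-0.5472 - 0.5472i): (α + β)/√2 = (0.06088 - 0.3869i), (α − β)/√2 = (0.8347 + 0.3869i).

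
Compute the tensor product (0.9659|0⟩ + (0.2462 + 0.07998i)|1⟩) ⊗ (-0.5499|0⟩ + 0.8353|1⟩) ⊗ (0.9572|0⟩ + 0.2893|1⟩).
-0.5084|000⟩ - 0.1537|001⟩ + 0.7723|010⟩ + 0.2334|011⟩ + (-0.1296 - 0.0421i)|100⟩ + (-0.03917 - 0.01272i)|101⟩ + (0.1968 + 0.06395i)|110⟩ + (0.05949 + 0.01933i)|111⟩

amp(|b₁b₂…⟩) = product of the factor amplitudes for bits b₁, b₂, …; only kets whose every factor amplitude is nonzero survive.
|000⟩: (0.9659)(-0.5499)(0.9572) = -0.5084
|001⟩: (0.9659)(-0.5499)(0.2893) = -0.1537
|010⟩: (0.9659)(0.8353)(0.9572) = 0.7723
|011⟩: (0.9659)(0.8353)(0.2893) = 0.2334
|100⟩: (0.2462 + 0.07998i)(-0.5499)(0.9572) = (-0.1296 - 0.0421i)
|101⟩: (0.2462 + 0.07998i)(-0.5499)(0.2893) = (-0.03917 - 0.01272i)
|110⟩: (0.2462 + 0.07998i)(0.8353)(0.9572) = (0.1968 + 0.06395i)
|111⟩: (0.2462 + 0.07998i)(0.8353)(0.2893) = (0.05949 + 0.01933i)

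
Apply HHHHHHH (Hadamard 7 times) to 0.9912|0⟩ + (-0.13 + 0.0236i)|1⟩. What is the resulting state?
(0.609 + 0.01669i)|0⟩ + (0.7928 - 0.01669i)|1⟩

H² = I, so H^7 = H: a single Hadamard. With (a, b) = (0.9912, (-0.13 + 0.0236i)), H gives ((a + b)/√2, (a − b)/√2) = ((0.609 + 0.01669i), (0.7928 - 0.01669i)).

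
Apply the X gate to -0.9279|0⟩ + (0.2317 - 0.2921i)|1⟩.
(0.2317 - 0.2921i)|0⟩ - 0.9279|1⟩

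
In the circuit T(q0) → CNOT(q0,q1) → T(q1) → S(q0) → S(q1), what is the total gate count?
5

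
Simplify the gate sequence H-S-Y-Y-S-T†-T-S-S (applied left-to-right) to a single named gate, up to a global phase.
H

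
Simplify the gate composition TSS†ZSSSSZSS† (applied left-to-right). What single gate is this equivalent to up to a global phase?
T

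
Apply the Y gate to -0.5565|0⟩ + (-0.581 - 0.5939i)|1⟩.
(-0.5939 + 0.581i)|0⟩ - 0.5565i|1⟩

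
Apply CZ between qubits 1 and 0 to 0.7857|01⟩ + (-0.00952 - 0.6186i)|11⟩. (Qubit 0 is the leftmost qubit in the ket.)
0.7857|01⟩ + (0.00952 + 0.6186i)|11⟩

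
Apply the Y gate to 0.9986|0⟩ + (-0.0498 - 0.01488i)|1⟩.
(-0.01488 + 0.0498i)|0⟩ + 0.9986i|1⟩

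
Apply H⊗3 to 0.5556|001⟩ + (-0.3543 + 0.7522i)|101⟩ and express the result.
(0.07117 + 0.2659i)|000⟩ + (-0.07117 - 0.2659i)|001⟩ + (0.07117 + 0.2659i)|010⟩ + (-0.07117 - 0.2659i)|011⟩ + (0.3217 - 0.2659i)|100⟩ + (-0.3217 + 0.2659i)|101⟩ + (0.3217 - 0.2659i)|110⟩ + (-0.3217 + 0.2659i)|111⟩

H⊗3 gives amp(|y⟩) = (1/2√2) Σ_x (−1)^(x·y) amp(|x⟩), where x·y is the number of positions in which both x and y have a 1.
|000⟩: (0.5556 + (-0.3543 + 0.7522i))/(2√2) = (0.07117 + 0.2659i)
|001⟩: (-0.5556 - (-0.3543 + 0.7522i))/(2√2) = (-0.07117 - 0.2659i)
|010⟩: (0.5556 + (-0.3543 + 0.7522i))/(2√2) = (0.07117 + 0.2659i)
|011⟩: (-0.5556 - (-0.3543 + 0.7522i))/(2√2) = (-0.07117 - 0.2659i)
|100⟩: (0.5556 - (-0.3543 + 0.7522i))/(2√2) = (0.3217 - 0.2659i)
|101⟩: (-0.5556 + (-0.3543 + 0.7522i))/(2√2) = (-0.3217 + 0.2659i)
|110⟩: (0.5556 - (-0.3543 + 0.7522i))/(2√2) = (0.3217 - 0.2659i)
|111⟩: (-0.5556 + (-0.3543 + 0.7522i))/(2√2) = (-0.3217 + 0.2659i)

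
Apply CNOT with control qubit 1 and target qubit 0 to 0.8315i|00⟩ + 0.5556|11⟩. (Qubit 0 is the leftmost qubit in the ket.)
0.8315i|00⟩ + 0.5556|01⟩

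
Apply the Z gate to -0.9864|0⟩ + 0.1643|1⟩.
-0.9864|0⟩ - 0.1643|1⟩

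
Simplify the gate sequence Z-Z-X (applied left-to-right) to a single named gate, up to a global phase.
X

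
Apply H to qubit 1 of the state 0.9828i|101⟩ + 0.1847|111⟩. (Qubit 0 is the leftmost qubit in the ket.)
(0.1306 + 0.6949i)|101⟩ + (-0.1306 + 0.6949i)|111⟩

H on qubit 1 mixes each pair of kets that differ only in qubit 1: amplitudes (a, b) of (|…0…⟩, |…1…⟩) become ((a + b)/√2, (a − b)/√2). Kets absent from the input have amplitude 0.
(|101⟩, |111⟩): (a, b) = (0.9828i, 0.1847) → ((0.1306 + 0.6949i), (-0.1306 + 0.6949i))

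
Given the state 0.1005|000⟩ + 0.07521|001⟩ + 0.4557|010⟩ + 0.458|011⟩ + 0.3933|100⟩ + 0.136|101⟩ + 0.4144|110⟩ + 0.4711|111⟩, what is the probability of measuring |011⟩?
0.2098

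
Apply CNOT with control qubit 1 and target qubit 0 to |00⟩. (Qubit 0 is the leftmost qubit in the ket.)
|00⟩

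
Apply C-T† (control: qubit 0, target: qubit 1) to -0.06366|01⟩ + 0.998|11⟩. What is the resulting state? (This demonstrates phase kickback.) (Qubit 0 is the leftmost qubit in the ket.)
-0.06366|01⟩ + (0.7057 - 0.7057i)|11⟩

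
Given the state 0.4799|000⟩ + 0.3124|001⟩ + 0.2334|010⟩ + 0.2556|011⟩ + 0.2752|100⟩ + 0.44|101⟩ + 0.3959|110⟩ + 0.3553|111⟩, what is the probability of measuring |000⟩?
0.2303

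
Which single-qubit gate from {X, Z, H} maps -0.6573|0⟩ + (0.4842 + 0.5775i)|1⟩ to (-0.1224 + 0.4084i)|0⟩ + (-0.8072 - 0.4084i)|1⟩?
H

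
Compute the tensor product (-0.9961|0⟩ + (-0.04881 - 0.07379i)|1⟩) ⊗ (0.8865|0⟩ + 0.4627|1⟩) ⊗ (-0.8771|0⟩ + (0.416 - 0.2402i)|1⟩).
0.7745|000⟩ + (-0.3673 + 0.2121i)|001⟩ + 0.4043|010⟩ + (-0.1917 + 0.1107i)|011⟩ + (0.03795 + 0.05738i)|100⟩ + (-0.03371 - 0.01682i)|101⟩ + (0.01981 + 0.02995i)|110⟩ + (-0.0176 - 0.008779i)|111⟩

amp(|b₁b₂…⟩) = product of the factor amplitudes for bits b₁, b₂, …; only kets whose every factor amplitude is nonzero survive.
|000⟩: (-0.9961)(0.8865)(-0.8771) = 0.7745
|001⟩: (-0.9961)(0.8865)(0.416 - 0.2402i) = (-0.3673 + 0.2121i)
|010⟩: (-0.9961)(0.4627)(-0.8771) = 0.4043
|011⟩: (-0.9961)(0.4627)(0.416 - 0.2402i) = (-0.1917 + 0.1107i)
|100⟩: (-0.04881 - 0.07379i)(0.8865)(-0.8771) = (0.03795 + 0.05738i)
|101⟩: (-0.04881 - 0.07379i)(0.8865)(0.416 - 0.2402i) = (-0.03371 - 0.01682i)
|110⟩: (-0.04881 - 0.07379i)(0.4627)(-0.8771) = (0.01981 + 0.02995i)
|111⟩: (-0.04881 - 0.07379i)(0.4627)(0.416 - 0.2402i) = (-0.0176 - 0.008779i)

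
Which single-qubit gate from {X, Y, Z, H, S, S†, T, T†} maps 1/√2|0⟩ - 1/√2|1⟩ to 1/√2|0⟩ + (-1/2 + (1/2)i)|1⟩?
T†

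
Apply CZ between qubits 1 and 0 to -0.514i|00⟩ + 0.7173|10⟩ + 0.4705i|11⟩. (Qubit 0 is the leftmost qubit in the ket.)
-0.514i|00⟩ + 0.7173|10⟩ - 0.4705i|11⟩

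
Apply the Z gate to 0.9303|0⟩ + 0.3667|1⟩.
0.9303|0⟩ - 0.3667|1⟩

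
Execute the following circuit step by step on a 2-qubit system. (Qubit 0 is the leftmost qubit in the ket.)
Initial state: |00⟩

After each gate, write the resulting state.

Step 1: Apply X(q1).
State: |01⟩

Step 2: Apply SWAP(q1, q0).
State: |10⟩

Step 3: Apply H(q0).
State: 1/√2|00⟩ - 1/√2|10⟩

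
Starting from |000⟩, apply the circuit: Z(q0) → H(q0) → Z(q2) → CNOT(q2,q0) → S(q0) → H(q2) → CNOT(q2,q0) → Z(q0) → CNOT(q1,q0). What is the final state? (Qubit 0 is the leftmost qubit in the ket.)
1/2|000⟩ + (1/2)i|001⟩ - (1/2)i|100⟩ - 1/2|101⟩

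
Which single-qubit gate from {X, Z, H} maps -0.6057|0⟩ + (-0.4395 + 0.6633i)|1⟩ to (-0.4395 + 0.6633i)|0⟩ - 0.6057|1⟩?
X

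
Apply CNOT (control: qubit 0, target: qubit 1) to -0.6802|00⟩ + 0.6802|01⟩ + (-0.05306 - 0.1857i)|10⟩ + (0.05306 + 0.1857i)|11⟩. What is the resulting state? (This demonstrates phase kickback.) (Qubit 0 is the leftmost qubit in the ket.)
-0.6802|00⟩ + 0.6802|01⟩ + (0.05306 + 0.1857i)|10⟩ + (-0.05306 - 0.1857i)|11⟩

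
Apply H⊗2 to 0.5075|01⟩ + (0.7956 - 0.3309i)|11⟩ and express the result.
(0.6516 - 0.1655i)|00⟩ + (-0.6516 + 0.1655i)|01⟩ + (-0.1441 + 0.1655i)|10⟩ + (0.1441 - 0.1655i)|11⟩

H⊗2 gives amp(|y⟩) = (1/2) Σ_x (−1)^(x·y) amp(|x⟩), where x·y is the number of positions in which both x and y have a 1.
|00⟩: (0.5075 + (0.7956 - 0.3309i))/2 = (0.6516 - 0.1655i)
|01⟩: (-0.5075 - (0.7956 - 0.3309i))/2 = (-0.6516 + 0.1655i)
|10⟩: (0.5075 - (0.7956 - 0.3309i))/2 = (-0.1441 + 0.1655i)
|11⟩: (-0.5075 + (0.7956 - 0.3309i))/2 = (0.1441 - 0.1655i)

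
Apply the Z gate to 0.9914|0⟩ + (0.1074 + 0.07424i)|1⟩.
0.9914|0⟩ + (-0.1074 - 0.07424i)|1⟩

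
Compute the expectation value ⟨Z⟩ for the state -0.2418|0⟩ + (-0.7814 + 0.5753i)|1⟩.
-0.8831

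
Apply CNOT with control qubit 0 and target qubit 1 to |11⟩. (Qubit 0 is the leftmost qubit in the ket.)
|10⟩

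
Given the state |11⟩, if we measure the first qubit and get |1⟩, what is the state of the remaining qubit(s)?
|1⟩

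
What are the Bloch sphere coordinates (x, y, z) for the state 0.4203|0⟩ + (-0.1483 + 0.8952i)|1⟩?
(-0.1247, 0.7525, -0.6467)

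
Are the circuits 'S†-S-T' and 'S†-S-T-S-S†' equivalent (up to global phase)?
Yes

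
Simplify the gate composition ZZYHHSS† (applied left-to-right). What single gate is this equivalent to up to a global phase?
Y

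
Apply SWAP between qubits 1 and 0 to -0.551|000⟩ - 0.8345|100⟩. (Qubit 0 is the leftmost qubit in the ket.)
-0.551|000⟩ - 0.8345|010⟩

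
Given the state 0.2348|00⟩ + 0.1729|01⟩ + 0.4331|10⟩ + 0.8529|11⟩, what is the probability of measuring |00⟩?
0.05513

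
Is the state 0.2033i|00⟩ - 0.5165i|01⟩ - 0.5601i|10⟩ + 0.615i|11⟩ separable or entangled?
Entangled

Writing the state as a|00⟩ + b|01⟩ + c|10⟩ + d|11⟩, it is a product state iff ad − bc = 0.
Here (a, b, c, d) = (0.2033i, -0.5165i, -0.5601i, 0.615i): ad − bc = (0.2033i)(0.615i) − (-0.5165i)(-0.5601i) = 0.1643 ≠ 0, so the state is entangled.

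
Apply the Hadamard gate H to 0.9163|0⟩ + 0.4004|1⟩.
0.931|0⟩ + 0.3648|1⟩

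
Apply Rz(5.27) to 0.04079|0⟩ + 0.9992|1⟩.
(-0.03567 - 0.01979i)|0⟩ + (-0.8737 + 0.4848i)|1⟩

Rz(5.27) = [[e^(−iθ/2), 0], [0, e^(iθ/2)]] with e^(±iθ/2) = cos(θ/2) ± i·sin(θ/2); θ = 5.27, cos(θ/2) ≈ -0.874403, sin(θ/2) ≈ 0.485201.
With a = amp(|0⟩) = 0.04079 and b = amp(|1⟩) = 0.9992:
new amp(|0⟩) = (-0.874403 - 0.485201i)·a = (-0.03567 - 0.01979i)
new amp(|1⟩) = (-0.874403 + 0.485201i)·b = (-0.8737 + 0.4848i)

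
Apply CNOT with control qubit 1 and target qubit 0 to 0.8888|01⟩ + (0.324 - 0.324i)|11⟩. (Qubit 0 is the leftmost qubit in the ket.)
(0.324 - 0.324i)|01⟩ + 0.8888|11⟩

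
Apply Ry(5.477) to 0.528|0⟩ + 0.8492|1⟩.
-0.8188|0⟩ - 0.574|1⟩

Ry(5.477) = [[cos(θ/2), −sin(θ/2)], [sin(θ/2), cos(θ/2)]]; θ = 5.477, cos(θ/2) ≈ -0.919852, sin(θ/2) ≈ 0.392265.
With a = amp(|0⟩) = 0.528 and b = amp(|1⟩) = 0.8492:
new amp(|0⟩) = (-0.919852)·a + (-0.392265)·b = -0.8188
new amp(|1⟩) = (0.392265)·a + (-0.919852)·b = -0.574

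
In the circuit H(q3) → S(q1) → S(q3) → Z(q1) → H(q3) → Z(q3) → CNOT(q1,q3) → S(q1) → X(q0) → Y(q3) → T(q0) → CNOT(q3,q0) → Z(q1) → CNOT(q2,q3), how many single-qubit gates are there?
11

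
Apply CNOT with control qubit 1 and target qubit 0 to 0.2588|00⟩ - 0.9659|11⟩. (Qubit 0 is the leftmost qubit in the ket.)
0.2588|00⟩ - 0.9659|01⟩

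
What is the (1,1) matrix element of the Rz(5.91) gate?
(-0.9826 + 0.1855i)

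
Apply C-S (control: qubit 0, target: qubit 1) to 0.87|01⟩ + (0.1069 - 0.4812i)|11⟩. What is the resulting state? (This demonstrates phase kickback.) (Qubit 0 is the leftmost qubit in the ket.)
0.87|01⟩ + (0.4812 + 0.1069i)|11⟩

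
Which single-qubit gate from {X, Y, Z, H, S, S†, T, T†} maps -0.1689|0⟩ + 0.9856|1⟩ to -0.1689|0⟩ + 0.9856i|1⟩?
S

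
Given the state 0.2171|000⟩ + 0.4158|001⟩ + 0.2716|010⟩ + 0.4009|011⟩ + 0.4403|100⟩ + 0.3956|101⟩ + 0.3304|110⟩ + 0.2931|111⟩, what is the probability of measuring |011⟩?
0.1607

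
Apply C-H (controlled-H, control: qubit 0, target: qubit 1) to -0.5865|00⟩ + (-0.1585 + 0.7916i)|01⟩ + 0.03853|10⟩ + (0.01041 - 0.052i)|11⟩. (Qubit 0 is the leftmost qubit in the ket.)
-0.5865|00⟩ + (-0.1585 + 0.7916i)|01⟩ + (0.03461 - 0.03677i)|10⟩ + (0.01988 + 0.03677i)|11⟩

C-H leaves the control-|0⟩ kets |00⟩, |01⟩ unchanged and applies H to qubit 1 on the control-|1⟩ pair (|10⟩, |11⟩).
H = [[1/√2, 1/√2], [1/√2, -1/√2]].
With a = amp(|10⟩) = 0.03853 and b = amp(|11⟩) = (0.01041 - 0.052i):
new amp(|10⟩) = (1/√2)·a + (1/√2)·b = (0.03461 - 0.03677i)
new amp(|11⟩) = (1/√2)·a + (-1/√2)·b = (0.01988 + 0.03677i)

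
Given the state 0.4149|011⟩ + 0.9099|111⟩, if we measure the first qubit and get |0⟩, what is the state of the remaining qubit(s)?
|11⟩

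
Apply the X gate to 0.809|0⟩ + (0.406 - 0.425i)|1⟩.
(0.406 - 0.425i)|0⟩ + 0.809|1⟩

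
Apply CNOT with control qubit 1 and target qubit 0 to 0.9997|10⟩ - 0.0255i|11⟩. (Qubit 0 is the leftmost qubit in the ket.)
-0.0255i|01⟩ + 0.9997|10⟩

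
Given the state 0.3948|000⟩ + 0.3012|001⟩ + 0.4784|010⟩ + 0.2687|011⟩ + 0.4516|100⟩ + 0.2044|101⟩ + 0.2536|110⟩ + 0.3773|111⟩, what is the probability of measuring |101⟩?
0.04178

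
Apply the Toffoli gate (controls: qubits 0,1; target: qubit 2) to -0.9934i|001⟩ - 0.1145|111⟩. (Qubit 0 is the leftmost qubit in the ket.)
-0.9934i|001⟩ - 0.1145|110⟩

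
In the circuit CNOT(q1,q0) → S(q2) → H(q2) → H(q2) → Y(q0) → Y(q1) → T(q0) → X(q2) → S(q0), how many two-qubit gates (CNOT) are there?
1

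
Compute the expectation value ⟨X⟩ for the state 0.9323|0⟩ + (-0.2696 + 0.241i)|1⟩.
-0.5027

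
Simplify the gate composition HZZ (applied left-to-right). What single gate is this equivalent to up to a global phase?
H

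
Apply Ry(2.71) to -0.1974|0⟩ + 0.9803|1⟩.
-0.9998|0⟩ + 0.01709|1⟩

Ry(2.71) = [[cos(θ/2), −sin(θ/2)], [sin(θ/2), cos(θ/2)]]; θ = 2.71, cos(θ/2) ≈ 0.214125, sin(θ/2) ≈ 0.976806.
With a = amp(|0⟩) = -0.1974 and b = amp(|1⟩) = 0.9803:
new amp(|0⟩) = (0.214125)·a + (-0.976806)·b = -0.9998
new amp(|1⟩) = (0.976806)·a + (0.214125)·b = 0.01709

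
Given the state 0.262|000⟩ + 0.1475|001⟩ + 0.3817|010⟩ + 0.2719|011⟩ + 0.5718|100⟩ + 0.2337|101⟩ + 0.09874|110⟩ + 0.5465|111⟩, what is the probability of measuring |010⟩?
0.1457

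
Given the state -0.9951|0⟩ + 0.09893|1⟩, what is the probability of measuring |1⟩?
0.009787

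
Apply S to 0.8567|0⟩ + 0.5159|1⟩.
0.8567|0⟩ + 0.5159i|1⟩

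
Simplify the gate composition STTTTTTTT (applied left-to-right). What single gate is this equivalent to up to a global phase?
S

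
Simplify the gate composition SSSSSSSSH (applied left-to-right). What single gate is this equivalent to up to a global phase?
H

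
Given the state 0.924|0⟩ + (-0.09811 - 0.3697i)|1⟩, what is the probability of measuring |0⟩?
0.8538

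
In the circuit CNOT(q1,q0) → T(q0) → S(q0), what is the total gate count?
3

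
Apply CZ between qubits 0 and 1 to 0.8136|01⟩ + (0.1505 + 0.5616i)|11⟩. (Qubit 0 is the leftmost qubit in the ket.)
0.8136|01⟩ + (-0.1505 - 0.5616i)|11⟩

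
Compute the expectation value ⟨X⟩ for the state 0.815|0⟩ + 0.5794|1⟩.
0.9444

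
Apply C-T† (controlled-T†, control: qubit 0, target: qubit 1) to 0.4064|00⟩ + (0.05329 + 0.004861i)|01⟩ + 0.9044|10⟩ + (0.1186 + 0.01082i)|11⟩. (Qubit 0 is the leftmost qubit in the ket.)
0.4064|00⟩ + (0.05329 + 0.004861i)|01⟩ + 0.9044|10⟩ + (0.09151 - 0.07621i)|11⟩

C-T† leaves the control-|0⟩ kets |00⟩, |01⟩ unchanged and applies T† to qubit 1 on the control-|1⟩ pair (|10⟩, |11⟩).
T† = [[1, 0], [0, (1/√2 - (1/√2)i)]].
With a = amp(|10⟩) = 0.9044 and b = amp(|11⟩) = (0.1186 + 0.01082i):
new amp(|10⟩) = (1)·a = 0.9044
new amp(|11⟩) = (1/√2 - (1/√2)i)·b = (0.09151 - 0.07621i)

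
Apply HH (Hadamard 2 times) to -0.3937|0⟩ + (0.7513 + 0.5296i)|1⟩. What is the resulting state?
-0.3937|0⟩ + (0.7513 + 0.5296i)|1⟩

H² = I, so an even number of Hadamards cancels: H^2 = I and the state is unchanged.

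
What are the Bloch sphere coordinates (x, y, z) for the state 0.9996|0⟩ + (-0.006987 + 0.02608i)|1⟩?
(-0.01397, 0.05214, 0.9985)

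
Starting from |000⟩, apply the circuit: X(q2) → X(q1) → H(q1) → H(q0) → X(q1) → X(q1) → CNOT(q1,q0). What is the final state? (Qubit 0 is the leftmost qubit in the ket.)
1/2|001⟩ - 1/2|011⟩ + 1/2|101⟩ - 1/2|111⟩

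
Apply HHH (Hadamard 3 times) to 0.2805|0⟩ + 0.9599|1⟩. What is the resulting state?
0.8771|0⟩ - 0.4804|1⟩

H² = I, so H^3 = H: a single Hadamard. With (a, b) = (0.2805, 0.9599), H gives ((a + b)/√2, (a − b)/√2) = (0.8771, -0.4804).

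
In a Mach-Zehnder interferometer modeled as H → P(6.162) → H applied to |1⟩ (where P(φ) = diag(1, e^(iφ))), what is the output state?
(0.003667 + 0.06044i)|0⟩ + (0.9963 - 0.06044i)|1⟩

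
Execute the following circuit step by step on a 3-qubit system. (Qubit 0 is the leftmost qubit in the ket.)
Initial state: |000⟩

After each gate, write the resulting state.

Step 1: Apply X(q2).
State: |001⟩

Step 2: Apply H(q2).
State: 1/√2|000⟩ - 1/√2|001⟩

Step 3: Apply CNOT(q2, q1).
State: 1/√2|000⟩ - 1/√2|011⟩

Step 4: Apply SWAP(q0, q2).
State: 1/√2|000⟩ - 1/√2|110⟩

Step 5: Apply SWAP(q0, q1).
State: 1/√2|000⟩ - 1/√2|110⟩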